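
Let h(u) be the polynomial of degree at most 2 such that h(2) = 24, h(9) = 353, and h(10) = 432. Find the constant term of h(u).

2

Write h(u) = au^2 + bu + c. Substituting each data point gives a linear system:
  4a + 2b + c = 24
  81a + 9b + c = 353
  100a + 10b + c = 432
Solving the system yields a = 4, b = 3, c = 2.
So h(u) = 4u^2 + 3u + 2.
The constant term is 2.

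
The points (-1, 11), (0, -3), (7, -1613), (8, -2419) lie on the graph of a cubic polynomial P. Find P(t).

Using the Lagrange interpolation formula with nodes -1, 0, 7, 8:
  L_0(t) = t(t - 7)(t - 8) / -72
  L_1(t) = (t + 1)(t - 7)(t - 8) / 56
  L_2(t) = (t + 1)t(t - 8) / -56
  L_3(t) = (t + 1)t(t - 7) / 72
Then P(t) = 11·L_0(t) - 3·L_1(t) - 1613·L_2(t) - 2419·L_3(t).
Expanding and collecting terms gives P(t) = -5t^3 + 3t^2 - 6t - 3.
Check: P(-1) = 11. ✓

P(t) = -5t^3 + 3t^2 - 6t - 3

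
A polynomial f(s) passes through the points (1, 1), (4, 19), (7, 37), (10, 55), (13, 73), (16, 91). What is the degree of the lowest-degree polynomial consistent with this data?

1

Forward differences of the values at s = 1, 4, 7, 10, 13, 16:
  f  : 1  19  37  55  73  91
  Δ  : 18  18  18  18  18
  Δ^2: 0  0  0  0
  Δ^3: 0  0  0
  Δ^4: 0  0
  Δ^5: 0
The first differences are constant (18) and nonzero, while all higher differences vanish, so the minimal degree is 1.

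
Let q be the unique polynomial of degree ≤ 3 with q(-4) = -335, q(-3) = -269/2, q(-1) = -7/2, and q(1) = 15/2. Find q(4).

Write q(t) = at^3 + bt^2 + ct + d. Substituting each data point gives a linear system:
  -64a + 16b - 4c + d = -335
  -27a + 9b - 3c + d = -269/2
  -a + b - c + d = -7/2
  a + b + c + d = 15/2
Solving the system yields a = 6, b = 3, c = -1/2, d = -1.
So q(t) = 6t³ + 3t² - (1/2)t - 1.
Then q(4) = 429.

429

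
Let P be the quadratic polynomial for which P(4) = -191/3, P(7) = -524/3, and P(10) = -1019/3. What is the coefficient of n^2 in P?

Write P(n) = an^2 + bn + c. Substituting each data point gives a linear system:
  16a + 4b + c = -191/3
  49a + 7b + c = -524/3
  100a + 10b + c = -1019/3
Solving the system yields a = -3, b = -4, c = 1/3.
So P(n) = -3n² - 4n + 1/3.
The leading coefficient is -3.

-3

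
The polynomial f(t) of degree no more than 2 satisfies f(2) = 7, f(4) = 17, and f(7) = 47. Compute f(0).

5

Write f(t) = at^2 + bt + c. Substituting each data point gives a linear system:
  4a + 2b + c = 7
  16a + 4b + c = 17
  49a + 7b + c = 47
Solving the system yields a = 1, b = -1, c = 5.
So f(t) = t² - t + 5.
Then f(0) = 5.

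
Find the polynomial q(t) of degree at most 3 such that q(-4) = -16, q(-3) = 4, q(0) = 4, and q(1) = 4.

Write q(t) = at^3 + bt^2 + ct + d. Substituting each data point gives a linear system:
  -64a + 16b - 4c + d = -16
  -27a + 9b - 3c + d = 4
  d = 4
  a + b + c + d = 4
Solving the system yields a = 1, b = 2, c = -3, d = 4.
So q(t) = t^3 + 2t^2 - 3t + 4.
Check: q(1) = 4. ✓

q(t) = t^3 + 2t^2 - 3t + 4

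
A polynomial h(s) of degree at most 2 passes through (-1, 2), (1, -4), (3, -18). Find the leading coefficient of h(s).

Write h(s) = as^2 + bs + c. Substituting each data point gives a linear system:
  a - b + c = 2
  a + b + c = -4
  9a + 3b + c = -18
Solving the system yields a = -1, b = -3, c = 0.
So h(s) = -s^2 - 3s.
The leading coefficient is -1.

-1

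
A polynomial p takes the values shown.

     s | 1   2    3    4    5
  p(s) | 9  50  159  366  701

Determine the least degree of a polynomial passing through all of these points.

Forward differences of the values at s = 1, 2, 3, 4, 5:
  p  : 9  50  159  366  701
  Δ  : 41  109  207  335
  Δ^2: 68  98  128
  Δ^3: 30  30
  Δ^4: 0
The third differences are constant (30) and nonzero, while all higher differences vanish, so the minimal degree is 3.

3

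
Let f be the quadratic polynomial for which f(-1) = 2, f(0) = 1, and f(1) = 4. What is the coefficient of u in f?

1

Write f(u) = au^2 + bu + c. Substituting each data point gives a linear system:
  a - b + c = 2
  c = 1
  a + b + c = 4
Solving the system yields a = 2, b = 1, c = 1.
So f(u) = 2u² + u + 1.
The coefficient of u is 1.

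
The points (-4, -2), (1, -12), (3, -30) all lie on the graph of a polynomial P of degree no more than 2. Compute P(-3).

0

Using the Lagrange interpolation formula with nodes -4, 1, 3:
  L_0(u) = (u - 1)(u - 3) / 35
  L_1(u) = (u + 4)(u - 3) / -10
  L_2(u) = (u + 4)(u - 1) / 14
Then P(u) = -2·L_0(u) - 12·L_1(u) - 30·L_2(u).
Expanding and collecting terms gives P(u) = -u^2 - 5u - 6.
Evaluating at u = -3: P(-3) = 0.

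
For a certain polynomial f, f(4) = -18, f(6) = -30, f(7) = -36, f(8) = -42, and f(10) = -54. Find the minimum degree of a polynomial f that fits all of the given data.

1

Divided differences on the nodes 4, 6, 7, 8, 10:
  order 0: -18  -30  -36  -42  -54
  order 1: -6  -6  -6  -6
  order 2: 0  0  0
  order 3: 0  0
  order 4: 0
The order-1 divided differences are all -6 (nonzero) and every higher order vanishes, so the data lies on a polynomial of degree exactly 1.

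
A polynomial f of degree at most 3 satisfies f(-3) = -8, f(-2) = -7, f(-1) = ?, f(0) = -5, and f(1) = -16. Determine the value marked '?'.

-4

The 4 known points determine the degree-3 polynomial uniquely.
Write f(s) = as^3 + bs^2 + cs + d. Substituting each data point gives a linear system:
  -27a + 9b - 3c + d = -8
  -8a + 4b - 2c + d = -7
  d = -5
  a + b + c + d = -16
Solving the system yields a = -1, b = -5, c = -5, d = -5.
So f(s) = -s³ - 5s² - 5s - 5.
Then f(-1) = -4.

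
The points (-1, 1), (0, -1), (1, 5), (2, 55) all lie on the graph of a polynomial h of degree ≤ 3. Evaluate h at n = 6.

Forward differences of the values at n = -1, 0, 1, 2:
  h  : 1  -1  5  55
  Δ  : -2  6  50
  Δ^2: 8  44
  Δ^3: 36
The third differences are constant, confirming degree 3.
Interpolating (Newton forward form) and evaluating at n = 6 gives h(6) = 1415.

1415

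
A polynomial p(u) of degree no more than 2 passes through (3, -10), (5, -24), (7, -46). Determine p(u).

Write p(u) = au^2 + bu + c. Substituting each data point gives a linear system:
  9a + 3b + c = -10
  25a + 5b + c = -24
  49a + 7b + c = -46
Solving the system yields a = -1, b = 1, c = -4.
So p(u) = -u^2 + u - 4.
Check: p(5) = -24. ✓

p(u) = -u^2 + u - 4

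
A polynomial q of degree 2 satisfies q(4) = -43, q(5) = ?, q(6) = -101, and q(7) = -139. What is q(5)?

-69

On equispaced nodes a degree-2 polynomial has vanishing third forward difference, so
  - q(4) + 3·q(5) - 3·q(6) + q(7) = 0.
Substituting the known values and solving for q(5):
  3·q(5) = -207
  q(5) = -69.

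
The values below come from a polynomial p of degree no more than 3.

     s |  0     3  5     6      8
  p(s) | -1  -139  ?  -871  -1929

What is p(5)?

-531

The 4 known points determine the degree-3 polynomial uniquely.
Write p(s) = as^3 + bs^2 + cs + d. Substituting each data point gives a linear system:
  d = -1
  27a + 9b + 3c + d = -139
  216a + 36b + 6c + d = -871
  512a + 64b + 8c + d = -1929
Solving the system yields a = -3, b = -6, c = -1, d = -1.
So p(s) = -3s^3 - 6s^2 - s - 1.
Then p(5) = -531.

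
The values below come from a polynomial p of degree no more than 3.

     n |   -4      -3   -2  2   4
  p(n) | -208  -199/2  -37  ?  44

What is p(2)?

-7

The 4 known points determine the degree-3 polynomial uniquely.
Write p(n) = an^3 + bn^2 + cn + d. Substituting each data point gives a linear system:
  -64a + 16b - 4c + d = -208
  -27a + 9b - 3c + d = -199/2
  -8a + 4b - 2c + d = -37
  64a + 16b + 4c + d = 44
Solving the system yields a = 2, b = -5, c = -1/2, d = -2.
So p(n) = 2n^3 - 5n^2 - (1/2)n - 2.
Then p(2) = -7.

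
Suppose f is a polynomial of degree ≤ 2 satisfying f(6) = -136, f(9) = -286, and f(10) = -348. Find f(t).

f(t) = -3t^2 - 5t + 2

Write f(t) = at^2 + bt + c. Substituting each data point gives a linear system:
  36a + 6b + c = -136
  81a + 9b + c = -286
  100a + 10b + c = -348
Solving the system yields a = -3, b = -5, c = 2.
So f(t) = -3t² - 5t + 2.
Check: f(10) = -348. ✓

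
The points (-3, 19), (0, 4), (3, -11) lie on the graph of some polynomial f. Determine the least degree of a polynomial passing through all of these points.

1

Forward differences of the values at t = -3, 0, 3:
  f  : 19  4  -11
  Δ  : -15  -15
  Δ^2: 0
The first differences are constant (-15) and nonzero, while all higher differences vanish, so the minimal degree is 1.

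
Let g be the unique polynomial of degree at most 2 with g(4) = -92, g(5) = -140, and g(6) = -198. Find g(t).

Write g(t) = at^2 + bt + c. Substituting each data point gives a linear system:
  16a + 4b + c = -92
  25a + 5b + c = -140
  36a + 6b + c = -198
Solving the system yields a = -5, b = -3, c = 0.
So g(t) = -5t^2 - 3t.
Check: g(4) = -92. ✓

g(t) = -5t^2 - 3t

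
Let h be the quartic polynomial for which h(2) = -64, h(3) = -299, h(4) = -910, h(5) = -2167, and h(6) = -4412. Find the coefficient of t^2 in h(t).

Write h(t) = at^4 + bt^3 + ct^2 + dt + e. Substituting each data point gives a linear system:
  16a + 8b + 4c + 2d + e = -64
  81a + 27b + 9c + 3d + e = -299
  256a + 64b + 16c + 4d + e = -910
  625a + 125b + 25c + 5d + e = -2167
  1296a + 216b + 36c + 6d + e = -4412
Solving the system yields a = -3, b = -3, c = 4, d = -3, e = -2.
So h(t) = -3t^4 - 3t^3 + 4t^2 - 3t - 2.
The coefficient of t^2 is 4.

4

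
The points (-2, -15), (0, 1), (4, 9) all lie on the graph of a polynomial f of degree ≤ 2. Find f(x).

f(x) = -x^2 + 6x + 1

Write f(x) = ax^2 + bx + c. Substituting each data point gives a linear system:
  4a - 2b + c = -15
  c = 1
  16a + 4b + c = 9
Solving the system yields a = -1, b = 6, c = 1.
So f(x) = -x^2 + 6x + 1.
Check: f(0) = 1. ✓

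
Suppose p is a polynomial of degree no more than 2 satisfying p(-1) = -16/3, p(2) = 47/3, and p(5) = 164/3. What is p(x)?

p(x) = x^2 + 6x - 1/3

Using the Lagrange interpolation formula with nodes -1, 2, 5:
  L_0(x) = (x - 2)(x - 5) / 18
  L_1(x) = (x + 1)(x - 5) / -9
  L_2(x) = (x + 1)(x - 2) / 18
Then p(x) = -16/3·L_0(x) + 47/3·L_1(x) + 164/3·L_2(x).
Expanding and collecting terms gives p(x) = x² + 6x - 1/3.
Check: p(2) = 47/3. ✓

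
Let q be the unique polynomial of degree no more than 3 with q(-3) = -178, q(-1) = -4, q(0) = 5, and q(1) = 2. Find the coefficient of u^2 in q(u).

Write q(u) = au^3 + bu^2 + cu + d. Substituting each data point gives a linear system:
  -27a + 9b - 3c + d = -178
  -a + b - c + d = -4
  d = 5
  a + b + c + d = 2
Solving the system yields a = 5, b = -6, c = -2, d = 5.
So q(u) = 5u³ - 6u² - 2u + 5.
The coefficient of u^2 is -6.

-6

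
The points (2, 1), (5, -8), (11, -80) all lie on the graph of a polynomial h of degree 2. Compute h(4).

Write h(t) = at^2 + bt + c. Substituting each data point gives a linear system:
  4a + 2b + c = 1
  25a + 5b + c = -8
  121a + 11b + c = -80
Solving the system yields a = -1, b = 4, c = -3.
So h(t) = -t^2 + 4t - 3.
Then h(4) = -3.

-3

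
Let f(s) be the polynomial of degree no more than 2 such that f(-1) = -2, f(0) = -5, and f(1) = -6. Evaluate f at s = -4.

Using the Lagrange interpolation formula with nodes -1, 0, 1:
  L_0(s) = s(s - 1) / 2
  L_1(s) = (s + 1)(s - 1) / -1
  L_2(s) = (s + 1)s / 2
Then f(s) = -2·L_0(s) - 5·L_1(s) - 6·L_2(s).
Expanding and collecting terms gives f(s) = s² - 2s - 5.
Evaluating at s = -4: f(-4) = 19.

19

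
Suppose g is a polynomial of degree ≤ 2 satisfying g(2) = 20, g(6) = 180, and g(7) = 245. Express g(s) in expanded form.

g(s) = 5s^2

Using the Lagrange interpolation formula with nodes 2, 6, 7:
  L_0(s) = (s - 6)(s - 7) / 20
  L_1(s) = (s - 2)(s - 7) / -4
  L_2(s) = (s - 2)(s - 6) / 5
Then g(s) = 20·L_0(s) + 180·L_1(s) + 245·L_2(s).
Expanding and collecting terms gives g(s) = 5s^2.
Check: g(6) = 180. ✓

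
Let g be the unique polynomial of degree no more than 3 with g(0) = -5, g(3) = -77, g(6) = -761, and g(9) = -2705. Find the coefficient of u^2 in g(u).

Write g(u) = au^3 + bu^2 + cu + d. Substituting each data point gives a linear system:
  d = -5
  27a + 9b + 3c + d = -77
  216a + 36b + 6c + d = -761
  729a + 81b + 9c + d = -2705
Solving the system yields a = -4, b = 2, c = 6, d = -5.
So g(u) = -4u^3 + 2u^2 + 6u - 5.
The coefficient of u^2 is 2.

2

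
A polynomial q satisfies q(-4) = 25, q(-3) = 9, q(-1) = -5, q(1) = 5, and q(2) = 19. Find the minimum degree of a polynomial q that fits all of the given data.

2

Divided differences on the nodes -4, -3, -1, 1, 2:
  order 0: 25  9  -5  5  19
  order 1: -16  -7  5  14
  order 2: 3  3  3
  order 3: 0  0
  order 4: 0
The order-2 divided differences are all 3 (nonzero) and every higher order vanishes, so the data lies on a polynomial of degree exactly 2.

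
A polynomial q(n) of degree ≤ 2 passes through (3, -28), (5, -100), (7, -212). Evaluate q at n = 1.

Using the Lagrange interpolation formula with nodes 3, 5, 7:
  L_0(n) = (n - 5)(n - 7) / 8
  L_1(n) = (n - 3)(n - 7) / -4
  L_2(n) = (n - 3)(n - 5) / 8
Then q(n) = -28·L_0(n) - 100·L_1(n) - 212·L_2(n).
Expanding and collecting terms gives q(n) = -5n² + 4n + 5.
Evaluating at n = 1: q(1) = 4.

4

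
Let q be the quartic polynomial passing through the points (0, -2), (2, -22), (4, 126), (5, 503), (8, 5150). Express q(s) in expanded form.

q(s) = 2s^4 - 6s^3 + s^2 - 4s - 2

Using the Lagrange interpolation formula with nodes 0, 2, 4, 5, 8:
  L_0(s) = (s - 2)(s - 4)(s - 5)(s - 8) / 320
  L_1(s) = s(s - 4)(s - 5)(s - 8) / -72
  L_2(s) = s(s - 2)(s - 5)(s - 8) / 32
  L_3(s) = s(s - 2)(s - 4)(s - 8) / -45
  L_4(s) = s(s - 2)(s - 4)(s - 5) / 576
Then q(s) = -2·L_0(s) - 22·L_1(s) + 126·L_2(s) + 503·L_3(s) + 5150·L_4(s).
Expanding and collecting terms gives q(s) = 2s⁴ - 6s³ + s² - 4s - 2.
Check: q(0) = -2. ✓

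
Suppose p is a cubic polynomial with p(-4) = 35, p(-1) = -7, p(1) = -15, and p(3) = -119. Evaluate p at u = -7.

401

Using the Lagrange interpolation formula with nodes -4, -1, 1, 3:
  L_0(u) = (u + 1)(u - 1)(u - 3) / -105
  L_1(u) = (u + 4)(u - 1)(u - 3) / 24
  L_2(u) = (u + 4)(u + 1)(u - 3) / -20
  L_3(u) = (u + 4)(u + 1)(u - 1) / 56
Then p(u) = 35·L_0(u) - 7·L_1(u) - 15·L_2(u) - 119·L_3(u).
Expanding and collecting terms gives p(u) = -2u^3 - 6u^2 - 2u - 5.
Evaluating at u = -7: p(-7) = 401.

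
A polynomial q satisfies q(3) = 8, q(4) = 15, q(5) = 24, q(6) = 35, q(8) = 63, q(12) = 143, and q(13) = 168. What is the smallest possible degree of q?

2

Divided differences on the nodes 3, 4, 5, 6, 8, 12, 13:
  order 0: 8  15  24  35  63  143  168
  order 1: 7  9  11  14  20  25
  order 2: 1  1  1  1  1
  order 3: 0  0  0  0
  order 4: 0  0  0
  order 5: 0  0
  order 6: 0
The order-2 divided differences are all 1 (nonzero) and every higher order vanishes, so the data lies on a polynomial of degree exactly 2.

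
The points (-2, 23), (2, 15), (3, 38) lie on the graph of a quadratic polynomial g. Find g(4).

Write g(n) = an^2 + bn + c. Substituting each data point gives a linear system:
  4a - 2b + c = 23
  4a + 2b + c = 15
  9a + 3b + c = 38
Solving the system yields a = 5, b = -2, c = -1.
So g(n) = 5n^2 - 2n - 1.
Then g(4) = 71.

71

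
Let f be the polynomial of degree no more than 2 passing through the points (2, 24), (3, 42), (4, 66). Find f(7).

174

Using the Lagrange interpolation formula with nodes 2, 3, 4:
  L_0(x) = (x - 3)(x - 4) / 2
  L_1(x) = (x - 2)(x - 4) / -1
  L_2(x) = (x - 2)(x - 3) / 2
Then f(x) = 24·L_0(x) + 42·L_1(x) + 66·L_2(x).
Expanding and collecting terms gives f(x) = 3x^2 + 3x + 6.
Evaluating at x = 7: f(7) = 174.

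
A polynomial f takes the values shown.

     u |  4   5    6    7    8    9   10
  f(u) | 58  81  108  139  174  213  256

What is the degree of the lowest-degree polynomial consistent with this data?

Forward differences of the values at u = 4, 5, 6, 7, 8, 9, 10:
  f  : 58  81  108  139  174  213  256
  Δ  : 23  27  31  35  39  43
  Δ^2: 4  4  4  4  4
  Δ^3: 0  0  0  0
  Δ^4: 0  0  0
  Δ^5: 0  0
  Δ^6: 0
The second differences are constant (4) and nonzero, while all higher differences vanish, so the minimal degree is 2.

2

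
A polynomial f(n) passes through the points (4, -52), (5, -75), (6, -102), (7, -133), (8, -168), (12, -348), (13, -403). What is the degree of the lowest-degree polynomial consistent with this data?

Divided differences on the nodes 4, 5, 6, 7, 8, 12, 13:
  order 0: -52  -75  -102  -133  -168  -348  -403
  order 1: -23  -27  -31  -35  -45  -55
  order 2: -2  -2  -2  -2  -2
  order 3: 0  0  0  0
  order 4: 0  0  0
  order 5: 0  0
  order 6: 0
The order-2 divided differences are all -2 (nonzero) and every higher order vanishes, so the data lies on a polynomial of degree exactly 2.

2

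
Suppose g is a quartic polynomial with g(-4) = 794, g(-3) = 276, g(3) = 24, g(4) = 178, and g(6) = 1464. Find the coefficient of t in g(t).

Write g(t) = at^4 + bt^3 + ct^2 + dt + e. Substituting each data point gives a linear system:
  256a - 64b + 16c - 4d + e = 794
  81a - 27b + 9c - 3d + e = 276
  81a + 27b + 9c + 3d + e = 24
  256a + 64b + 16c + 4d + e = 178
  1296a + 216b + 36c + 6d + e = 1464
Solving the system yields a = 2, b = -5, c = -2, d = 3, e = 6.
So g(t) = 2t⁴ - 5t³ - 2t² + 3t + 6.
The coefficient of t is 3.

3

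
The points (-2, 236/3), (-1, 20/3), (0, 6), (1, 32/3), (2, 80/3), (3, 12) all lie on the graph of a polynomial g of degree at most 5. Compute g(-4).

Forward differences of the values at t = -2, -1, 0, 1, 2, 3:
  g  : 236/3  20/3  6  32/3  80/3  12
  Δ  : -72  -2/3  14/3  16  -44/3
  Δ^2: 214/3  16/3  34/3  -92/3
  Δ^3: -66  6  -42
  Δ^4: 72  -48
  Δ^5: -120
The fifth differences are constant, confirming degree 5.
Interpolating (Newton forward form) and evaluating at t = -4 gives g(-4) = 5342/3.

5342/3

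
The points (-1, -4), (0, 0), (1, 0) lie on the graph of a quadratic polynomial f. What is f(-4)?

Using the Lagrange interpolation formula with nodes -1, 0, 1:
  L_0(t) = t(t - 1) / 2
  L_1(t) = (t + 1)(t - 1) / -1
  L_2(t) = (t + 1)t / 2
Then f(t) = -4·L_0(t) + 0·L_1(t) + 0·L_2(t).
Expanding and collecting terms gives f(t) = -2t^2 + 2t.
Evaluating at t = -4: f(-4) = -40.

-40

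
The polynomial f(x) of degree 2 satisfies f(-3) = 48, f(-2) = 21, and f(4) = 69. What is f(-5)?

132

Using the Lagrange interpolation formula with nodes -3, -2, 4:
  L_0(x) = (x + 2)(x - 4) / 7
  L_1(x) = (x + 3)(x - 4) / -6
  L_2(x) = (x + 3)(x + 2) / 42
Then f(x) = 48·L_0(x) + 21·L_1(x) + 69·L_2(x).
Expanding and collecting terms gives f(x) = 5x^2 - 2x - 3.
Evaluating at x = -5: f(-5) = 132.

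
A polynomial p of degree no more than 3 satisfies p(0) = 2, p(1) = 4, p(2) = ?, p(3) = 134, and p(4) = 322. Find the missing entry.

38

On equispaced nodes a degree-3 polynomial has vanishing fourth forward difference, so
  p(0) - 4·p(1) + 6·p(2) - 4·p(3) + p(4) = 0.
Substituting the known values and solving for p(2):
  6·p(2) = 228
  p(2) = 38.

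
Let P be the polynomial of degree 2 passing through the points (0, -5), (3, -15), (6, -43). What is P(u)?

Using the Lagrange interpolation formula with nodes 0, 3, 6:
  L_0(u) = (u - 3)(u - 6) / 18
  L_1(u) = u(u - 6) / -9
  L_2(u) = u(u - 3) / 18
Then P(u) = -5·L_0(u) - 15·L_1(u) - 43·L_2(u).
Expanding and collecting terms gives P(u) = -u² - (1/3)u - 5.
Check: P(6) = -43. ✓

P(u) = -u^2 - (1/3)u - 5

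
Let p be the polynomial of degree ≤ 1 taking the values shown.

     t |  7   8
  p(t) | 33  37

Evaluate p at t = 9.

Write p(t) = at + b. Substituting each data point gives a linear system:
  7a + b = 33
  8a + b = 37
Solving the system yields a = 4, b = 5.
So p(t) = 4t + 5.
Then p(9) = 41.

41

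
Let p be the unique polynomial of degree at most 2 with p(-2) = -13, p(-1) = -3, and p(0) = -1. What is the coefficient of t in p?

Write p(t) = at^2 + bt + c. Substituting each data point gives a linear system:
  4a - 2b + c = -13
  a - b + c = -3
  c = -1
Solving the system yields a = -4, b = -2, c = -1.
So p(t) = -4t^2 - 2t - 1.
The coefficient of t is -2.

-2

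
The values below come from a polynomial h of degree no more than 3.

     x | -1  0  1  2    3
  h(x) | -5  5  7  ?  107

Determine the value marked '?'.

The 4 known points determine the degree-3 polynomial uniquely.
Write h(x) = ax^3 + bx^2 + cx + d. Substituting each data point gives a linear system:
  -a + b - c + d = -5
  d = 5
  a + b + c + d = 7
  27a + 9b + 3c + d = 107
Solving the system yields a = 5, b = -4, c = 1, d = 5.
So h(x) = 5x³ - 4x² + x + 5.
Then h(2) = 31.

31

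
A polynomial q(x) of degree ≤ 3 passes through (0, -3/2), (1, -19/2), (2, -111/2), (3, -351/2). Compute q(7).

-4231/2

Write q(x) = ax^3 + bx^2 + cx + d. Substituting each data point gives a linear system:
  d = -3/2
  a + b + c + d = -19/2
  8a + 4b + 2c + d = -111/2
  27a + 9b + 3c + d = -351/2
Solving the system yields a = -6, b = -1, c = -1, d = -3/2.
So q(x) = -6x³ - x² - x - 3/2.
Then q(7) = -4231/2.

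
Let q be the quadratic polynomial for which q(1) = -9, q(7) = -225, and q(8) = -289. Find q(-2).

-9

Write q(u) = au^2 + bu + c. Substituting each data point gives a linear system:
  a + b + c = -9
  49a + 7b + c = -225
  64a + 8b + c = -289
Solving the system yields a = -4, b = -4, c = -1.
So q(u) = -4u^2 - 4u - 1.
Then q(-2) = -9.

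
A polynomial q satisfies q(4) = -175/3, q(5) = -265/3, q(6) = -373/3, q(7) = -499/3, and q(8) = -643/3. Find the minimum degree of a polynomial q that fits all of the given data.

2

Forward differences of the values at n = 4, 5, 6, 7, 8:
  q  : -175/3  -265/3  -373/3  -499/3  -643/3
  Δ  : -30  -36  -42  -48
  Δ^2: -6  -6  -6
  Δ^3: 0  0
  Δ^4: 0
The second differences are constant (-6) and nonzero, while all higher differences vanish, so the minimal degree is 2.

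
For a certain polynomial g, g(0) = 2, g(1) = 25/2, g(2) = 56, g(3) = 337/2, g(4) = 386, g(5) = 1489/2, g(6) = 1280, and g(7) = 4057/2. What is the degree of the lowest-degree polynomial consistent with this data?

3

Forward differences of the values at x = 0, 1, 2, 3, 4, 5, 6, 7:
  g  : 2  25/2  56  337/2  386  1489/2  1280  4057/2
  Δ  : 21/2  87/2  225/2  435/2  717/2  1071/2  1497/2
  Δ^2: 33  69  105  141  177  213
  Δ^3: 36  36  36  36  36
  Δ^4: 0  0  0  0
  Δ^5: 0  0  0
  Δ^6: 0  0
  Δ^7: 0
The third differences are constant (36) and nonzero, while all higher differences vanish, so the minimal degree is 3.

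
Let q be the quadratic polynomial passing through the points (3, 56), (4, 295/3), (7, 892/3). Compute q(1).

Write q(n) = an^2 + bn + c. Substituting each data point gives a linear system:
  9a + 3b + c = 56
  16a + 4b + c = 295/3
  49a + 7b + c = 892/3
Solving the system yields a = 6, b = 1/3, c = 1.
So q(n) = 6n² + (1/3)n + 1.
Then q(1) = 22/3.

22/3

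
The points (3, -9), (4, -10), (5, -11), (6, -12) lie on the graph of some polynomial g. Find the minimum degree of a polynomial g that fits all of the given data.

Forward differences of the values at u = 3, 4, 5, 6:
  g  : -9  -10  -11  -12
  Δ  : -1  -1  -1
  Δ^2: 0  0
  Δ^3: 0
The first differences are constant (-1) and nonzero, while all higher differences vanish, so the minimal degree is 1.

1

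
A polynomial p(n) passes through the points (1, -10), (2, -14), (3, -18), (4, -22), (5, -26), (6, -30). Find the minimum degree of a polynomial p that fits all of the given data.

Forward differences of the values at n = 1, 2, 3, 4, 5, 6:
  p  : -10  -14  -18  -22  -26  -30
  Δ  : -4  -4  -4  -4  -4
  Δ^2: 0  0  0  0
  Δ^3: 0  0  0
  Δ^4: 0  0
  Δ^5: 0
The first differences are constant (-4) and nonzero, while all higher differences vanish, so the minimal degree is 1.

1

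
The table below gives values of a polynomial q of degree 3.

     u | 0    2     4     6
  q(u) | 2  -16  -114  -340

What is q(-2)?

Write q(u) = au^3 + bu^2 + cu + d. Substituting each data point gives a linear system:
  d = 2
  8a + 4b + 2c + d = -16
  64a + 16b + 4c + d = -114
  216a + 36b + 6c + d = -340
Solving the system yields a = -1, b = -4, c = 3, d = 2.
So q(u) = -u³ - 4u² + 3u + 2.
Then q(-2) = -12.

-12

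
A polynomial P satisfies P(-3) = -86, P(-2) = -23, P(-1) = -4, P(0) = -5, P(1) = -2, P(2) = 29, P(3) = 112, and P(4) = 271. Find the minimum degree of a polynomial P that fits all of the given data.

3

Forward differences of the values at x = -3, -2, -1, 0, 1, 2, 3, 4:
  P  : -86  -23  -4  -5  -2  29  112  271
  Δ  : 63  19  -1  3  31  83  159
  Δ^2: -44  -20  4  28  52  76
  Δ^3: 24  24  24  24  24
  Δ^4: 0  0  0  0
  Δ^5: 0  0  0
  Δ^6: 0  0
  Δ^7: 0
The third differences are constant (24) and nonzero, while all higher differences vanish, so the minimal degree is 3.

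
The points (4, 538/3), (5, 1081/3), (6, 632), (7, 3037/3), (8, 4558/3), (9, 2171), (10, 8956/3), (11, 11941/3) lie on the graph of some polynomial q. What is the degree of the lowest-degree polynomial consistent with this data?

Forward differences of the values at x = 4, 5, 6, 7, 8, 9, 10, 11:
  q  : 538/3  1081/3  632  3037/3  4558/3  2171  8956/3  11941/3
  Δ  : 181  815/3  1141/3  507  1955/3  2443/3  995
  Δ^2: 272/3  326/3  380/3  434/3  488/3  542/3
  Δ^3: 18  18  18  18  18
  Δ^4: 0  0  0  0
  Δ^5: 0  0  0
  Δ^6: 0  0
  Δ^7: 0
The third differences are constant (18) and nonzero, while all higher differences vanish, so the minimal degree is 3.

3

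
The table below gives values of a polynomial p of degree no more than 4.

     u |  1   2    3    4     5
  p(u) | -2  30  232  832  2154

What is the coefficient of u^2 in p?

-3

Write p(u) = au^4 + bu^3 + cu^2 + du + e. Substituting each data point gives a linear system:
  a + b + c + d + e = -2
  16a + 8b + 4c + 2d + e = 30
  81a + 27b + 9c + 3d + e = 232
  256a + 64b + 16c + 4d + e = 832
  625a + 125b + 25c + 5d + e = 2154
Solving the system yields a = 4, b = -2, c = -3, d = -5, e = 4.
So p(u) = 4u⁴ - 2u³ - 3u² - 5u + 4.
The coefficient of u^2 is -3.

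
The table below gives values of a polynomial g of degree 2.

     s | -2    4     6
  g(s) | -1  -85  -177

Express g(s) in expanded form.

g(s) = -4s^2 - 6s + 3

Write g(s) = as^2 + bs + c. Substituting each data point gives a linear system:
  4a - 2b + c = -1
  16a + 4b + c = -85
  36a + 6b + c = -177
Solving the system yields a = -4, b = -6, c = 3.
So g(s) = -4s^2 - 6s + 3.
Check: g(4) = -85. ✓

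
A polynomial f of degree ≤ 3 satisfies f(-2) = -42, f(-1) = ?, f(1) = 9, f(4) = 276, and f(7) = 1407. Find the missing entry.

The 4 known points determine the degree-3 polynomial uniquely.
Write f(x) = ax^3 + bx^2 + cx + d. Substituting each data point gives a linear system:
  -8a + 4b - 2c + d = -42
  a + b + c + d = 9
  64a + 16b + 4c + d = 276
  343a + 49b + 7c + d = 1407
Solving the system yields a = 4, b = 0, c = 5, d = 0.
So f(x) = 4x^3 + 5x.
Then f(-1) = -9.

-9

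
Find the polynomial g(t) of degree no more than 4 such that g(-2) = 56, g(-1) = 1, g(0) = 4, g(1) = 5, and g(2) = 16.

Write g(t) = at^4 + bt^3 + ct^2 + dt + e. Substituting each data point gives a linear system:
  16a - 8b + 4c - 2d + e = 56
  a - b + c - d + e = 1
  e = 4
  a + b + c + d + e = 5
  16a + 8b + 4c + 2d + e = 16
Solving the system yields a = 3, b = -4, c = -4, d = 6, e = 4.
So g(t) = 3t^4 - 4t^3 - 4t^2 + 6t + 4.
Check: g(-1) = 1. ✓

g(t) = 3t^4 - 4t^3 - 4t^2 + 6t + 4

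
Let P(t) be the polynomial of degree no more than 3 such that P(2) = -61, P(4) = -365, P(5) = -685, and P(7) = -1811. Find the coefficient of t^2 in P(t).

-1

Write P(t) = at^3 + bt^2 + ct + d. Substituting each data point gives a linear system:
  8a + 4b + 2c + d = -61
  64a + 16b + 4c + d = -365
  125a + 25b + 5c + d = -685
  343a + 49b + 7c + d = -1811
Solving the system yields a = -5, b = -1, c = -6, d = -5.
So P(t) = -5t³ - t² - 6t - 5.
The coefficient of t^2 is -1.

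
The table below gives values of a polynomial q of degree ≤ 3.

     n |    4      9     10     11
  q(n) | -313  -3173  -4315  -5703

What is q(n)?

q(n) = -4n^3 - 3n^2 - n - 5

Write q(n) = an^3 + bn^2 + cn + d. Substituting each data point gives a linear system:
  64a + 16b + 4c + d = -313
  729a + 81b + 9c + d = -3173
  1000a + 100b + 10c + d = -4315
  1331a + 121b + 11c + d = -5703
Solving the system yields a = -4, b = -3, c = -1, d = -5.
So q(n) = -4n^3 - 3n^2 - n - 5.
Check: q(9) = -3173. ✓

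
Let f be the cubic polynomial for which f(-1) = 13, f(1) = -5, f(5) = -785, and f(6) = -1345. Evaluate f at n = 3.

-175

Write f(n) = an^3 + bn^2 + cn + d. Substituting each data point gives a linear system:
  -a + b - c + d = 13
  a + b + c + d = -5
  125a + 25b + 5c + d = -785
  216a + 36b + 6c + d = -1345
Solving the system yields a = -6, b = -1, c = -3, d = 5.
So f(n) = -6n^3 - n^2 - 3n + 5.
Then f(3) = -175.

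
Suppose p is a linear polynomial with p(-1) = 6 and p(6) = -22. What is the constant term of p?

2

Write p(n) = an + b. Substituting each data point gives a linear system:
  -a + b = 6
  6a + b = -22
Solving the system yields a = -4, b = 2.
So p(n) = -4n + 2.
The constant term is 2.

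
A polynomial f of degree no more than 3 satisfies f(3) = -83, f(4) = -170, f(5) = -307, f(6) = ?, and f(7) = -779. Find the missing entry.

The 4 known points determine the degree-3 polynomial uniquely.
Write f(s) = as^3 + bs^2 + cs + d. Substituting each data point gives a linear system:
  27a + 9b + 3c + d = -83
  64a + 16b + 4c + d = -170
  125a + 25b + 5c + d = -307
  343a + 49b + 7c + d = -779
Solving the system yields a = -2, b = -1, c = -6, d = -2.
So f(s) = -2s^3 - s^2 - 6s - 2.
Then f(6) = -506.

-506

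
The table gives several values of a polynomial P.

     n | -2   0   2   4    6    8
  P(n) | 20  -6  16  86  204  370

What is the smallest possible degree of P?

2

Forward differences of the values at n = -2, 0, 2, 4, 6, 8:
  P  : 20  -6  16  86  204  370
  Δ  : -26  22  70  118  166
  Δ^2: 48  48  48  48
  Δ^3: 0  0  0
  Δ^4: 0  0
  Δ^5: 0
The second differences are constant (48) and nonzero, while all higher differences vanish, so the minimal degree is 2.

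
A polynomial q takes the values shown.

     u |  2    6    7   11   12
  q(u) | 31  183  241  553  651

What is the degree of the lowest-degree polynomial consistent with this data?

Divided differences on the nodes 2, 6, 7, 11, 12:
  order 0: 31  183  241  553  651
  order 1: 38  58  78  98
  order 2: 4  4  4
  order 3: 0  0
  order 4: 0
The order-2 divided differences are all 4 (nonzero) and every higher order vanishes, so the data lies on a polynomial of degree exactly 2.

2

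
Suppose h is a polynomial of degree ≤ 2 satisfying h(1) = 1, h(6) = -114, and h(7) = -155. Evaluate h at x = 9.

-255

Write h(x) = ax^2 + bx + c. Substituting each data point gives a linear system:
  a + b + c = 1
  36a + 6b + c = -114
  49a + 7b + c = -155
Solving the system yields a = -3, b = -2, c = 6.
So h(x) = -3x^2 - 2x + 6.
Then h(9) = -255.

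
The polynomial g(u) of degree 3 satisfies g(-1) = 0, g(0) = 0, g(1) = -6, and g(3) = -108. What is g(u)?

g(u) = -3u^3 - 3u^2

Using the Lagrange interpolation formula with nodes -1, 0, 1, 3:
  L_0(u) = u(u - 1)(u - 3) / -8
  L_1(u) = (u + 1)(u - 1)(u - 3) / 3
  L_2(u) = (u + 1)u(u - 3) / -4
  L_3(u) = (u + 1)u(u - 1) / 24
Then g(u) = 0·L_0(u) + 0·L_1(u) - 6·L_2(u) - 108·L_3(u).
Expanding and collecting terms gives g(u) = -3u³ - 3u².
Check: g(3) = -108. ✓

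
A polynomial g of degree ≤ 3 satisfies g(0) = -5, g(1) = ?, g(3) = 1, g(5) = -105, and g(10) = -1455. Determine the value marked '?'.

3

The 4 known points determine the degree-3 polynomial uniquely.
Write g(x) = ax^3 + bx^2 + cx + d. Substituting each data point gives a linear system:
  d = -5
  27a + 9b + 3c + d = 1
  125a + 25b + 5c + d = -105
  1000a + 100b + 10c + d = -1455
Solving the system yields a = -2, b = 5, c = 5, d = -5.
So g(x) = -2x^3 + 5x^2 + 5x - 5.
Then g(1) = 3.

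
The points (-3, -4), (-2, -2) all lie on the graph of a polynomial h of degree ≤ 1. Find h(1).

4

Using the Lagrange interpolation formula with nodes -3, -2:
  L_0(u) = (u + 2) / -1
  L_1(u) = (u + 3) / 1
Then h(u) = -4·L_0(u) - 2·L_1(u).
Expanding and collecting terms gives h(u) = 2u + 2.
Evaluating at u = 1: h(1) = 4.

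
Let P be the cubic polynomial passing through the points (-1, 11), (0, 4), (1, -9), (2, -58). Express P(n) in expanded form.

Using the Lagrange interpolation formula with nodes -1, 0, 1, 2:
  L_0(n) = n(n - 1)(n - 2) / -6
  L_1(n) = (n + 1)(n - 1)(n - 2) / 2
  L_2(n) = (n + 1)n(n - 2) / -2
  L_3(n) = (n + 1)n(n - 1) / 6
Then P(n) = 11·L_0(n) + 4·L_1(n) - 9·L_2(n) - 58·L_3(n).
Expanding and collecting terms gives P(n) = -5n^3 - 3n^2 - 5n + 4.
Check: P(-1) = 11. ✓

P(n) = -5n^3 - 3n^2 - 5n + 4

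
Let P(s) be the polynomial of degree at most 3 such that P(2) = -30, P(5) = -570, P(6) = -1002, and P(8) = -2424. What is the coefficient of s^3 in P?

Write P(s) = as^3 + bs^2 + cs + d. Substituting each data point gives a linear system:
  8a + 4b + 2c + d = -30
  125a + 25b + 5c + d = -570
  216a + 36b + 6c + d = -1002
  512a + 64b + 8c + d = -2424
Solving the system yields a = -5, b = 2, c = 1, d = 0.
So P(s) = -5s^3 + 2s^2 + s.
The leading coefficient is -5.

-5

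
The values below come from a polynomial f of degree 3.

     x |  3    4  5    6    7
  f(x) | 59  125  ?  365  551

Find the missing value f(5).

225

The 4 known points determine the degree-3 polynomial uniquely.
Write f(x) = ax^3 + bx^2 + cx + d. Substituting each data point gives a linear system:
  27a + 9b + 3c + d = 59
  64a + 16b + 4c + d = 125
  216a + 36b + 6c + d = 365
  343a + 49b + 7c + d = 551
Solving the system yields a = 1, b = 5, c = -6, d = 5.
So f(x) = x^3 + 5x^2 - 6x + 5.
Then f(5) = 225.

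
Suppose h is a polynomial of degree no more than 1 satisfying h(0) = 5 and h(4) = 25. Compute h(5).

30

Using the Lagrange interpolation formula with nodes 0, 4:
  L_0(n) = (n - 4) / -4
  L_1(n) = n / 4
Then h(n) = 5·L_0(n) + 25·L_1(n).
Expanding and collecting terms gives h(n) = 5n + 5.
Evaluating at n = 5: h(5) = 30.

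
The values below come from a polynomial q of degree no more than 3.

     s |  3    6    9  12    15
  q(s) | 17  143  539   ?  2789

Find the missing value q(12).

On equispaced nodes a degree-3 polynomial has vanishing fourth forward difference, so
  q(3) - 4·q(6) + 6·q(9) - 4·q(12) + q(15) = 0.
Substituting the known values and solving for q(12):
  -4·q(12) = -5468
  q(12) = 1367.

1367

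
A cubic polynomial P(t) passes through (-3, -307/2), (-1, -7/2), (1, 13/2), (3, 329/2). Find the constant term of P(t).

1

Write P(t) = at^3 + bt^2 + ct + d. Substituting each data point gives a linear system:
  -27a + 9b - 3c + d = -307/2
  -a + b - c + d = -7/2
  a + b + c + d = 13/2
  27a + 9b + 3c + d = 329/2
Solving the system yields a = 6, b = 1/2, c = -1, d = 1.
So P(t) = 6t³ + (1/2)t² - t + 1.
The constant term is 1.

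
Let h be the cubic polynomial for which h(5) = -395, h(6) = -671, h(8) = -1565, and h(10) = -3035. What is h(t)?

Write h(t) = at^3 + bt^2 + ct + d. Substituting each data point gives a linear system:
  125a + 25b + 5c + d = -395
  216a + 36b + 6c + d = -671
  512a + 64b + 8c + d = -1565
  1000a + 100b + 10c + d = -3035
Solving the system yields a = -3, b = 0, c = -3, d = -5.
So h(t) = -3t^3 - 3t - 5.
Check: h(5) = -395. ✓

h(t) = -3t^3 - 3t - 5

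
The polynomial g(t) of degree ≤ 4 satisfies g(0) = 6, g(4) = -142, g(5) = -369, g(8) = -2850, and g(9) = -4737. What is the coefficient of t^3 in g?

3

Write g(t) = at^4 + bt^3 + ct^2 + dt + e. Substituting each data point gives a linear system:
  e = 6
  256a + 64b + 16c + 4d + e = -142
  625a + 125b + 25c + 5d + e = -369
  4096a + 512b + 64c + 8d + e = -2850
  6561a + 729b + 81c + 9d + e = -4737
Solving the system yields a = -1, b = 3, c = -4, d = -5, e = 6.
So g(t) = -t^4 + 3t^3 - 4t^2 - 5t + 6.
The coefficient of t^3 is 3.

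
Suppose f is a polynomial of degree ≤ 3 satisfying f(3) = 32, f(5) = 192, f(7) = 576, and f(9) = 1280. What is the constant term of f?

2

Write f(t) = at^3 + bt^2 + ct + d. Substituting each data point gives a linear system:
  27a + 9b + 3c + d = 32
  125a + 25b + 5c + d = 192
  343a + 49b + 7c + d = 576
  729a + 81b + 9c + d = 1280
Solving the system yields a = 2, b = -2, c = -2, d = 2.
So f(t) = 2t³ - 2t² - 2t + 2.
The constant term is 2.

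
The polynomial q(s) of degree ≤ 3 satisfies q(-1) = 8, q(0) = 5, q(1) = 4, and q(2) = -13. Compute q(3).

Using the Lagrange interpolation formula with nodes -1, 0, 1, 2:
  L_0(s) = s(s - 1)(s - 2) / -6
  L_1(s) = (s + 1)(s - 1)(s - 2) / 2
  L_2(s) = (s + 1)s(s - 2) / -2
  L_3(s) = (s + 1)s(s - 1) / 6
Then q(s) = 8·L_0(s) + 5·L_1(s) + 4·L_2(s) - 13·L_3(s).
Expanding and collecting terms gives q(s) = -3s^3 + s^2 + s + 5.
Evaluating at s = 3: q(3) = -64.

-64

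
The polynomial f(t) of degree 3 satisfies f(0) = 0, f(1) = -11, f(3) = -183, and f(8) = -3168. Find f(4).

-416

Using the Lagrange interpolation formula with nodes 0, 1, 3, 8:
  L_0(t) = (t - 1)(t - 3)(t - 8) / -24
  L_1(t) = t(t - 3)(t - 8) / 14
  L_2(t) = t(t - 1)(t - 8) / -30
  L_3(t) = t(t - 1)(t - 3) / 280
Then f(t) = 0·L_0(t) - 11·L_1(t) - 183·L_2(t) - 3168·L_3(t).
Expanding and collecting terms gives f(t) = -6t^3 - t^2 - 4t.
Evaluating at t = 4: f(4) = -416.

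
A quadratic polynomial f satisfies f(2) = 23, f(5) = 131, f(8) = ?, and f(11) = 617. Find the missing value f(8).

The 3 known points determine the degree-2 polynomial uniquely.
Write f(s) = as^2 + bs + c. Substituting each data point gives a linear system:
  4a + 2b + c = 23
  25a + 5b + c = 131
  121a + 11b + c = 617
Solving the system yields a = 5, b = 1, c = 1.
So f(s) = 5s^2 + s + 1.
Then f(8) = 329.

329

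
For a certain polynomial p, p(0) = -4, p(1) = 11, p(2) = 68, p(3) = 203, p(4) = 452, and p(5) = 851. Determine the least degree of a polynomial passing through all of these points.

Forward differences of the values at n = 0, 1, 2, 3, 4, 5:
  p  : -4  11  68  203  452  851
  Δ  : 15  57  135  249  399
  Δ^2: 42  78  114  150
  Δ^3: 36  36  36
  Δ^4: 0  0
  Δ^5: 0
The third differences are constant (36) and nonzero, while all higher differences vanish, so the minimal degree is 3.

3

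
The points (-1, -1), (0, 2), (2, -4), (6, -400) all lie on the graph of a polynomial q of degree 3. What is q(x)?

q(x) = -2x^3 + 5x + 2

Using the Lagrange interpolation formula with nodes -1, 0, 2, 6:
  L_0(x) = x(x - 2)(x - 6) / -21
  L_1(x) = (x + 1)(x - 2)(x - 6) / 12
  L_2(x) = (x + 1)x(x - 6) / -24
  L_3(x) = (x + 1)x(x - 2) / 168
Then q(x) = -1·L_0(x) + 2·L_1(x) - 4·L_2(x) - 400·L_3(x).
Expanding and collecting terms gives q(x) = -2x^3 + 5x + 2.
Check: q(6) = -400. ✓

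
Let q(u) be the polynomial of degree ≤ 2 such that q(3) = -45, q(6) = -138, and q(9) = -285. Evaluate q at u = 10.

-346

Forward differences of the values at u = 3, 6, 9:
  q  : -45  -138  -285
  Δ  : -93  -147
  Δ^2: -54
The second differences are constant, confirming degree 2.
Interpolating (Newton forward form) and evaluating at u = 10 gives q(10) = -346.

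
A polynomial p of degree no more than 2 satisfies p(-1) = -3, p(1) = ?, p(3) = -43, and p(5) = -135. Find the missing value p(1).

The 3 known points determine the degree-2 polynomial uniquely.
Write p(x) = ax^2 + bx + c. Substituting each data point gives a linear system:
  a - b + c = -3
  9a + 3b + c = -43
  25a + 5b + c = -135
Solving the system yields a = -6, b = 2, c = 5.
So p(x) = -6x^2 + 2x + 5.
Then p(1) = 1.

1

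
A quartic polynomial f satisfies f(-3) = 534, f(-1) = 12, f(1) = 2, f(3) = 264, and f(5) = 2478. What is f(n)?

f(n) = 5n^4 - 5n^3 - n^2 + 3

Write f(n) = an^4 + bn^3 + cn^2 + dn + e. Substituting each data point gives a linear system:
  81a - 27b + 9c - 3d + e = 534
  a - b + c - d + e = 12
  a + b + c + d + e = 2
  81a + 27b + 9c + 3d + e = 264
  625a + 125b + 25c + 5d + e = 2478
Solving the system yields a = 5, b = -5, c = -1, d = 0, e = 3.
So f(n) = 5n⁴ - 5n³ - n² + 3.
Check: f(1) = 2. ✓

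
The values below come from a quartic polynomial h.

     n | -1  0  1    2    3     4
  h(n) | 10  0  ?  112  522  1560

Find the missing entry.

The 5 known points determine the degree-4 polynomial uniquely.
Write h(n) = an^4 + bn^3 + cn^2 + dn + e. Substituting each data point gives a linear system:
  a - b + c - d + e = 10
  e = 0
  16a + 8b + 4c + 2d + e = 112
  81a + 27b + 9c + 3d + e = 522
  256a + 64b + 16c + 4d + e = 1560
Solving the system yields a = 5, b = 4, c = 3, d = -6, e = 0.
So h(n) = 5n⁴ + 4n³ + 3n² - 6n.
Then h(1) = 6.

6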